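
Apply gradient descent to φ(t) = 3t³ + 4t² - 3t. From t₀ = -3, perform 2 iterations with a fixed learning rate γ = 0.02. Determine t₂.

φ′(t) = 9t² + 8t - 3
Step 1: φ′(-3) = 54; t₁ = -3 − 0.02·54 = -4.08
Step 2: φ′(-4.08) = 114.1776; t₂ = -4.08 − 0.02·114.1776 = -6.363552

-6.363552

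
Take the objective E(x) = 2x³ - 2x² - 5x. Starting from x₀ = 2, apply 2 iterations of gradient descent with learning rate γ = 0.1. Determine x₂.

E′(x) = 6x² - 4x - 5
x₁ = 2 − 0.1·11 = 0.9
x₂ = 0.9 − 0.1·(-3.74) = 1.274

1.274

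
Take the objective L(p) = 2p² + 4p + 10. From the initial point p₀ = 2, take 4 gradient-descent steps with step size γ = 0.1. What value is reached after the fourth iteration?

-0.6112

L′(p) = 4p + 4
p₁ = 2 − 0.1·12 = 0.8
p₂ = 0.8 − 0.1·7.2 = 0.08
p₃ = 0.08 − 0.1·4.32 = -0.352
p₄ = -0.352 − 0.1·2.592 = -0.6112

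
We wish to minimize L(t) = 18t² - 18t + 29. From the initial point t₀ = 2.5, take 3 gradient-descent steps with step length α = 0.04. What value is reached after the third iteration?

L′(t) = 36t - 18
Step 1: L′(2.5) = 72; t₁ = 2.5 − 0.04·72 = -0.38
Step 2: L′(-0.38) = -31.68; t₂ = -0.38 − 0.04·(-31.68) = 0.8872
Step 3: L′(0.8872) = 13.9392; t₃ = 0.8872 − 0.04·13.9392 = 0.329632

0.329632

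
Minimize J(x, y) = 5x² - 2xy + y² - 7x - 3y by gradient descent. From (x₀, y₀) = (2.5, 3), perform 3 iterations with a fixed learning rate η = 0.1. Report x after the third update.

∇J = (10x - 2y - 7, -2x + 2y - 3)
Step 1: at (2.5, 3), ∇J = (12, -2) → (2.5, 3) − 0.1·(12, -2) = (1.3, 3.2)
Step 2: at (1.3, 3.2), ∇J = (-0.4, 0.8) → (1.3, 3.2) − 0.1·(-0.4, 0.8) = (1.34, 3.12)
Step 3: at (1.34, 3.12), ∇J = (0.16, 0.56) → (1.34, 3.12) − 0.1·(0.16, 0.56) = (1.324, 3.064)
x = 1.324

1.324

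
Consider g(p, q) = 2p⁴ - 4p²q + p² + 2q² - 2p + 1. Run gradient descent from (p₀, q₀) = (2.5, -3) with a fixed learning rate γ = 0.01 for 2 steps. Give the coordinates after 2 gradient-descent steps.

∇g = (8p³ - 8pq + 2p - 2, -4p² + 4q)
Step 1: at (2.5, -3), ∇g = (188, -37) → (2.5, -3) − 0.01·(188, -37) = (0.62, -2.63)
Step 2: at (0.62, -2.63), ∇g = (14.191424, -12.0576) → (0.62, -2.63) − 0.01·(14.191424, -12.0576) = (0.47808576, -2.509424)

(0.47808576, -2.509424)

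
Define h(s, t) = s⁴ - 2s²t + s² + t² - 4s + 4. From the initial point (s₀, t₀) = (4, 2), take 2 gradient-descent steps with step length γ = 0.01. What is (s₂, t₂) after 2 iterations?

∇h = (4s³ - 4st + 2s - 4, -2s² + 2t)
(s₁, t₁) = (4, 2) − 0.01·(228, -28) = (1.72, 2.28)
(s₂, t₂) = (1.72, 2.28) − 0.01·(4.107392, -1.3568) = (1.67892608, 2.293568)

(1.67892608, 2.293568)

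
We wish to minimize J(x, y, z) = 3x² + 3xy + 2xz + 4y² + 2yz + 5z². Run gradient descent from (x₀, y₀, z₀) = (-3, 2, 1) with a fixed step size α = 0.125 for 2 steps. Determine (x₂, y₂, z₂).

∇J = (6x + 3y + 2z, 3x + 8y + 2z, 2x + 2y + 10z)
Step 1: at (-3, 2, 1), ∇J = (-10, 9, 8) → (-3, 2, 1) − 0.125·(-10, 9, 8) = (-1.75, 0.875, 0)
Step 2: at (-1.75, 0.875, 0), ∇J = (-7.875, 1.75, -1.75) → (-1.75, 0.875, 0) − 0.125·(-7.875, 1.75, -1.75) = (-0.765625, 0.65625, 0.21875)

(-0.765625, 0.65625, 0.21875)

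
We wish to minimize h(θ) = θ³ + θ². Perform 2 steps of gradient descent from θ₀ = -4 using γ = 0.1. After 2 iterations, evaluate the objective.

h′(θ) = 3θ² + 2θ
Step 1: h′(-4) = 40; θ₁ = -4 − 0.1·40 = -8
Step 2: h′(-8) = 176; θ₂ = -8 − 0.1·176 = -25.6
h(-25.6) = -16121.856

-16121.856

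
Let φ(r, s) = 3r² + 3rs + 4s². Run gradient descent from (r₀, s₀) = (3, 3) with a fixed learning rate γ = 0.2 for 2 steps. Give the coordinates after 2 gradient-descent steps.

(2.64, 3.6)

∇φ = (6r + 3s, 3r + 8s)
(r₁, s₁) = (3, 3) − 0.2·(27, 33) = (-2.4, -3.6)
(r₂, s₂) = (-2.4, -3.6) − 0.2·(-25.2, -36) = (2.64, 3.6)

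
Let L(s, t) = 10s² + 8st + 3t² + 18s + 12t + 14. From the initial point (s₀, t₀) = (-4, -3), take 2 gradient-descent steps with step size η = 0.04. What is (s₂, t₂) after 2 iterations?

∇L = (20s + 8t + 18, 8s + 6t + 12)
Step 1: at (-4, -3), ∇L = (-86, -38) → (-4, -3) − 0.04·(-86, -38) = (-0.56, -1.48)
Step 2: at (-0.56, -1.48), ∇L = (-5.04, -1.36) → (-0.56, -1.48) − 0.04·(-5.04, -1.36) = (-0.3584, -1.4256)

(-0.3584, -1.4256)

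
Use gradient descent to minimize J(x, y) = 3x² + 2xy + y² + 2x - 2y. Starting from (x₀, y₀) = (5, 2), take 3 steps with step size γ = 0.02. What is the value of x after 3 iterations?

∇J = (6x + 2y + 2, 2x + 2y - 2)
(x₁, y₁) = (5, 2) − 0.02·(36, 12) = (4.28, 1.76)
(x₂, y₂) = (4.28, 1.76) − 0.02·(31.2, 10.08) = (3.656, 1.5584)
(x₃, y₃) = (3.656, 1.5584) − 0.02·(27.0528, 8.4288) = (3.114944, 1.389824)
x = 3.114944

3.114944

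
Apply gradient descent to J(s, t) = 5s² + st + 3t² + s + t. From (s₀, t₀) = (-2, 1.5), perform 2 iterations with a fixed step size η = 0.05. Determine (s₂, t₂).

(-0.6675, 0.77625)

∇J = (10s + t + 1, s + 6t + 1)
(s₁, t₁) = (-2, 1.5) − 0.05·(-17.5, 8) = (-1.125, 1.1)
(s₂, t₂) = (-1.125, 1.1) − 0.05·(-9.15, 6.475) = (-0.6675, 0.77625)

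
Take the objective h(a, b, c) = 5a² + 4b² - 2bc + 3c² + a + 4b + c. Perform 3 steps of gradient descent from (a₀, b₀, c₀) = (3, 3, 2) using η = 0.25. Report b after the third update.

∇h = (10a + 1, 8b - 2c + 4, -2b + 6c + 1)
Step 1: at (3, 3, 2), ∇h = (31, 24, 7) → (3, 3, 2) − 0.25·(31, 24, 7) = (-4.75, -3, 0.25)
Step 2: at (-4.75, -3, 0.25), ∇h = (-46.5, -20.5, 8.5) → (-4.75, -3, 0.25) − 0.25·(-46.5, -20.5, 8.5) = (6.875, 2.125, -1.875)
Step 3: at (6.875, 2.125, -1.875), ∇h = (69.75, 24.75, -14.5) → (6.875, 2.125, -1.875) − 0.25·(69.75, 24.75, -14.5) = (-10.5625, -4.0625, 1.75)
b = -4.0625

-4.0625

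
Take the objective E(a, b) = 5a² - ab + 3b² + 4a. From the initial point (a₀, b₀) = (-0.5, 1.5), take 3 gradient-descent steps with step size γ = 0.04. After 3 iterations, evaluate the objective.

∇E = (10a - b + 4, -a + 6b)
(a₁, b₁) = (-0.5, 1.5) − 0.04·(-2.5, 9.5) = (-0.4, 1.12)
(a₂, b₂) = (-0.4, 1.12) − 0.04·(-1.12, 7.12) = (-0.3552, 0.8352)
(a₃, b₃) = (-0.3552, 0.8352) − 0.04·(-0.3872, 5.3664) = (-0.339712, 0.620544)
E(-0.339712, 0.620544) = 0.584204025856

0.584204025856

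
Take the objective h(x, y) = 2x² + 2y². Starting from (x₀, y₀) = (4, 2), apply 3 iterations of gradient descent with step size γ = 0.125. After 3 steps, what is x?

0.5

∇h = (4x, 4y)
(x₁, y₁) = (4, 2) − 0.125·(16, 8) = (2, 1)
(x₂, y₂) = (2, 1) − 0.125·(8, 4) = (1, 0.5)
(x₃, y₃) = (1, 0.5) − 0.125·(4, 2) = (0.5, 0.25)
x = 0.5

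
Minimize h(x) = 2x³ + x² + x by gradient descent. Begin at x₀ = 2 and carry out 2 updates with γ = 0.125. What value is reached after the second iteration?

-3.32421875

h′(x) = 6x² + 2x + 1
x₁ = 2 − 0.125·29 = -1.625
x₂ = -1.625 − 0.125·13.59375 = -3.32421875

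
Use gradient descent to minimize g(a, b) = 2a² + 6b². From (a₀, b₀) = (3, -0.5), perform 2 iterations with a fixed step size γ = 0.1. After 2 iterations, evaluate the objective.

2.3352

∇g = (4a, 12b)
Step 1: at (3, -0.5), ∇g = (12, -6) → (3, -0.5) − 0.1·(12, -6) = (1.8, 0.1)
Step 2: at (1.8, 0.1), ∇g = (7.2, 1.2) → (1.8, 0.1) − 0.1·(7.2, 1.2) = (1.08, -0.02)
g(1.08, -0.02) = 2.3352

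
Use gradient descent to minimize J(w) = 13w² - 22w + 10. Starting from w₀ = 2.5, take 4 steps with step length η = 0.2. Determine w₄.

515.4728

J′(w) = 26w - 22
w₁ = 2.5 − 0.2·43 = -6.1
w₂ = -6.1 − 0.2·(-180.6) = 30.02
w₃ = 30.02 − 0.2·758.52 = -121.684
w₄ = -121.684 − 0.2·(-3185.784) = 515.4728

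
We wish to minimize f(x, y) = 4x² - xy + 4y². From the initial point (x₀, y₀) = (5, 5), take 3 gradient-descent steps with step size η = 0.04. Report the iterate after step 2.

∇f = (8x - y, -x + 8y)
Step 1: at (5, 5), ∇f = (35, 35) → (5, 5) − 0.04·(35, 35) = (3.6, 3.6)
Step 2: at (3.6, 3.6), ∇f = (25.2, 25.2) → (3.6, 3.6) − 0.04·(25.2, 25.2) = (2.592, 2.592)

(2.592, 2.592)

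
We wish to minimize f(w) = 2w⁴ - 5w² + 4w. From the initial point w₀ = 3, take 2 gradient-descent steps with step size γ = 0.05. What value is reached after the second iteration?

99.9

f′(w) = 8w³ - 10w + 4
Step 1: f′(3) = 190; w₁ = 3 − 0.05·190 = -6.5
Step 2: f′(-6.5) = -2128; w₂ = -6.5 − 0.05·(-2128) = 99.9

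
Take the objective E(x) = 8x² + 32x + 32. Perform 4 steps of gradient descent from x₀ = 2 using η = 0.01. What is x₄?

E′(x) = 16x + 32
x₁ = 2 − 0.01·64 = 1.36
x₂ = 1.36 − 0.01·53.76 = 0.8224
x₃ = 0.8224 − 0.01·45.1584 = 0.370816
x₄ = 0.370816 − 0.01·37.933056 = -0.00851456

-0.00851456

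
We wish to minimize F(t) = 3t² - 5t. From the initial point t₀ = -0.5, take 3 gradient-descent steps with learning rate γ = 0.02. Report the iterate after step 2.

F′(t) = 6t - 5
Step 1: F′(-0.5) = -8; t₁ = -0.5 − 0.02·(-8) = -0.34
Step 2: F′(-0.34) = -7.04; t₂ = -0.34 − 0.02·(-7.04) = -0.1992

-0.1992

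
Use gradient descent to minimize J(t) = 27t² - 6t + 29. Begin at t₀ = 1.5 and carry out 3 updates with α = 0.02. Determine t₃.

0.1104

J′(t) = 54t - 6
Step 1: J′(1.5) = 75; t₁ = 1.5 − 0.02·75 = 0
Step 2: J′(0) = -6; t₂ = 0 − 0.02·(-6) = 0.12
Step 3: J′(0.12) = 0.48; t₃ = 0.12 − 0.02·0.48 = 0.1104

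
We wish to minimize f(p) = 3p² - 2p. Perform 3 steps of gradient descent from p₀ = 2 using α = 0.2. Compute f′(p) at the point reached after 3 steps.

-0.08

f′(p) = 6p - 2
p₁ = 2 − 0.2·10 = 0
p₂ = 0 − 0.2·(-2) = 0.4
p₃ = 0.4 − 0.2·0.4 = 0.32
f′(p) at (0.32) = -0.08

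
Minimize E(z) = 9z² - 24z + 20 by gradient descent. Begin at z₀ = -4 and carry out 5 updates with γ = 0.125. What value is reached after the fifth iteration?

E′(z) = 18z - 24
z₁ = -4 − 0.125·(-96) = 8
z₂ = 8 − 0.125·120 = -7
z₃ = -7 − 0.125·(-150) = 11.75
z₄ = 11.75 − 0.125·187.5 = -11.6875
z₅ = -11.6875 − 0.125·(-234.375) = 17.609375

17.609375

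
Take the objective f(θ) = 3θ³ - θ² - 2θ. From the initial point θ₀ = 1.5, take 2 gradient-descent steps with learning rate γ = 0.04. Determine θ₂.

f′(θ) = 9θ² - 2θ - 2
Step 1: f′(1.5) = 15.25; θ₁ = 1.5 − 0.04·15.25 = 0.89
Step 2: f′(0.89) = 3.3489; θ₂ = 0.89 − 0.04·3.3489 = 0.756044

0.756044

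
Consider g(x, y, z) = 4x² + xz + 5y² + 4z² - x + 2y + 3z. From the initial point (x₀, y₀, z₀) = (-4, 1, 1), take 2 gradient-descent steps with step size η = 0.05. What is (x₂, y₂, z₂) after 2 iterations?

(-1.4225, 0.1, 0.36)

∇g = (8x + z - 1, 10y + 2, x + 8z + 3)
Step 1: at (-4, 1, 1), ∇g = (-32, 12, 7) → (-4, 1, 1) − 0.05·(-32, 12, 7) = (-2.4, 0.4, 0.65)
Step 2: at (-2.4, 0.4, 0.65), ∇g = (-19.55, 6, 5.8) → (-2.4, 0.4, 0.65) − 0.05·(-19.55, 6, 5.8) = (-1.4225, 0.1, 0.36)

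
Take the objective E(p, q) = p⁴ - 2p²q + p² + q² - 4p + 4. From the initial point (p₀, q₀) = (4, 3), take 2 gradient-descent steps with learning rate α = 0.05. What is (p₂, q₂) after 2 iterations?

(46.0832, 8.226)

∇E = (4p³ - 4pq + 2p - 4, -2p² + 2q)
Step 1: at (4, 3), ∇E = (212, -26) → (4, 3) − 0.05·(212, -26) = (-6.6, 4.3)
Step 2: at (-6.6, 4.3), ∇E = (-1053.664, -78.52) → (-6.6, 4.3) − 0.05·(-1053.664, -78.52) = (46.0832, 8.226)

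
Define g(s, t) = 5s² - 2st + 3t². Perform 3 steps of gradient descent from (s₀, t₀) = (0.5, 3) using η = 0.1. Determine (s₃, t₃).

∇g = (10s - 2t, -2s + 6t)
Step 1: at (0.5, 3), ∇g = (-1, 17) → (0.5, 3) − 0.1·(-1, 17) = (0.6, 1.3)
Step 2: at (0.6, 1.3), ∇g = (3.4, 6.6) → (0.6, 1.3) − 0.1·(3.4, 6.6) = (0.26, 0.64)
Step 3: at (0.26, 0.64), ∇g = (1.32, 3.32) → (0.26, 0.64) − 0.1·(1.32, 3.32) = (0.128, 0.308)

(0.128, 0.308)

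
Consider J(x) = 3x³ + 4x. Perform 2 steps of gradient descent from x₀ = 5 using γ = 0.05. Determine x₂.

J′(x) = 9x² + 4
Step 1: J′(5) = 229; x₁ = 5 − 0.05·229 = -6.45
Step 2: J′(-6.45) = 378.4225; x₂ = -6.45 − 0.05·378.4225 = -25.371125

-25.371125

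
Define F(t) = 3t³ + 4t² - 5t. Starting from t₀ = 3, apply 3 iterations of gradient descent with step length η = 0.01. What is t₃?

F′(t) = 9t² + 8t - 5
t₁ = 3 − 0.01·100 = 2
t₂ = 2 − 0.01·47 = 1.53
t₃ = 1.53 − 0.01·28.3081 = 1.246919

1.246919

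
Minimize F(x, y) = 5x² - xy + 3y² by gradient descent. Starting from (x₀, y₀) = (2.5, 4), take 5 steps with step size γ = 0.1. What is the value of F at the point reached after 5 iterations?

∇F = (10x - y, -x + 6y)
Step 1: at (2.5, 4), ∇F = (21, 21.5) → (2.5, 4) − 0.1·(21, 21.5) = (0.4, 1.85)
Step 2: at (0.4, 1.85), ∇F = (2.15, 10.7) → (0.4, 1.85) − 0.1·(2.15, 10.7) = (0.185, 0.78)
Step 3: at (0.185, 0.78), ∇F = (1.07, 4.495) → (0.185, 0.78) − 0.1·(1.07, 4.495) = (0.078, 0.3305)
Step 4: at (0.078, 0.3305), ∇F = (0.4495, 1.905) → (0.078, 0.3305) − 0.1·(0.4495, 1.905) = (0.03305, 0.14)
Step 5: at (0.03305, 0.14), ∇F = (0.1905, 0.80695) → (0.03305, 0.14) − 0.1·(0.1905, 0.80695) = (0.014, 0.059305)
F(0.014, 0.059305) = 0.010700979075

0.010700979075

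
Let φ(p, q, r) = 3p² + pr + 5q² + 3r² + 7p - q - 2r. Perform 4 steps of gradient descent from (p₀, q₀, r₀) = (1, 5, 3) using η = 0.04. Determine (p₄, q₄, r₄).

∇φ = (6p + r + 7, 10q - 1, p + 6r - 2)
(p₁, q₁, r₁) = (1, 5, 3) − 0.04·(16, 49, 17) = (0.36, 3.04, 2.32)
(p₂, q₂, r₂) = (0.36, 3.04, 2.32) − 0.04·(11.48, 29.4, 12.28) = (-0.0992, 1.864, 1.8288)
(p₃, q₃, r₃) = (-0.0992, 1.864, 1.8288) − 0.04·(8.2336, 17.64, 8.8736) = (-0.428544, 1.1584, 1.473856)
(p₄, q₄, r₄) = (-0.428544, 1.1584, 1.473856) − 0.04·(5.902592, 10.584, 6.414592) = (-0.66464768, 0.73504, 1.21727232)

(-0.66464768, 0.73504, 1.21727232)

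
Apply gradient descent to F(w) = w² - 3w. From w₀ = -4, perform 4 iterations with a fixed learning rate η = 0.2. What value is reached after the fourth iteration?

F′(w) = 2w - 3
Step 1: F′(-4) = -11; w₁ = -4 − 0.2·(-11) = -1.8
Step 2: F′(-1.8) = -6.6; w₂ = -1.8 − 0.2·(-6.6) = -0.48
Step 3: F′(-0.48) = -3.96; w₃ = -0.48 − 0.2·(-3.96) = 0.312
Step 4: F′(0.312) = -2.376; w₄ = 0.312 − 0.2·(-2.376) = 0.7872

0.7872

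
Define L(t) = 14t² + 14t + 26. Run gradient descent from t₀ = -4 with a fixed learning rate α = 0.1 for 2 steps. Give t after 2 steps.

-11.84

L′(t) = 28t + 14
Step 1: L′(-4) = -98; t₁ = -4 − 0.1·(-98) = 5.8
Step 2: L′(5.8) = 176.4; t₂ = 5.8 − 0.1·176.4 = -11.84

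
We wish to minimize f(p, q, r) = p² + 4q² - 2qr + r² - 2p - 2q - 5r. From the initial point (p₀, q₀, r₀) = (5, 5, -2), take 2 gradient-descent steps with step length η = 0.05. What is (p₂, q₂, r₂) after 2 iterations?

∇f = (2p - 2, 8q - 2r - 2, -2q + 2r - 5)
(p₁, q₁, r₁) = (5, 5, -2) − 0.05·(8, 42, -19) = (4.6, 2.9, -1.05)
(p₂, q₂, r₂) = (4.6, 2.9, -1.05) − 0.05·(7.2, 23.3, -12.9) = (4.24, 1.735, -0.405)

(4.24, 1.735, -0.405)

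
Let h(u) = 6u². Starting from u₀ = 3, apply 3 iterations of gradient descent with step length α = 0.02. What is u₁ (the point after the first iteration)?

2.28

h′(u) = 12u
Step 1: h′(3) = 36; u₁ = 3 − 0.02·36 = 2.28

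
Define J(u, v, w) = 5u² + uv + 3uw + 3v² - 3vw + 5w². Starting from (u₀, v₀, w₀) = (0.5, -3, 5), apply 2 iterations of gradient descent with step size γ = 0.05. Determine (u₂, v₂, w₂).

∇J = (10u + v + 3w, u + 6v - 3w, 3u - 3v + 10w)
(u₁, v₁, w₁) = (0.5, -3, 5) − 0.05·(17, -32.5, 60.5) = (-0.35, -1.375, 1.975)
(u₂, v₂, w₂) = (-0.35, -1.375, 1.975) − 0.05·(1.05, -14.525, 22.825) = (-0.4025, -0.64875, 0.83375)

(-0.4025, -0.64875, 0.83375)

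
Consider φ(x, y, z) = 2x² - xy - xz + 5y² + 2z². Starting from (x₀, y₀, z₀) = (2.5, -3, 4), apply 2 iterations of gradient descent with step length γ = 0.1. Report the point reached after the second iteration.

(1.25, 0.16, 1.75)

∇φ = (4x - y - z, -x + 10y, -x + 4z)
Step 1: at (2.5, -3, 4), ∇φ = (9, -32.5, 13.5) → (2.5, -3, 4) − 0.1·(9, -32.5, 13.5) = (1.6, 0.25, 2.65)
Step 2: at (1.6, 0.25, 2.65), ∇φ = (3.5, 0.9, 9) → (1.6, 0.25, 2.65) − 0.1·(3.5, 0.9, 9) = (1.25, 0.16, 1.75)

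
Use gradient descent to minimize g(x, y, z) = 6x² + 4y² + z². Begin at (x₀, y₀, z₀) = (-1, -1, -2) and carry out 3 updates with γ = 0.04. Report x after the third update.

-0.140608

∇g = (12x, 8y, 2z)
Step 1: at (-1, -1, -2), ∇g = (-12, -8, -4) → (-1, -1, -2) − 0.04·(-12, -8, -4) = (-0.52, -0.68, -1.84)
Step 2: at (-0.52, -0.68, -1.84), ∇g = (-6.24, -5.44, -3.68) → (-0.52, -0.68, -1.84) − 0.04·(-6.24, -5.44, -3.68) = (-0.2704, -0.4624, -1.6928)
Step 3: at (-0.2704, -0.4624, -1.6928), ∇g = (-3.2448, -3.6992, -3.3856) → (-0.2704, -0.4624, -1.6928) − 0.04·(-3.2448, -3.6992, -3.3856) = (-0.140608, -0.314432, -1.557376)
x = -0.140608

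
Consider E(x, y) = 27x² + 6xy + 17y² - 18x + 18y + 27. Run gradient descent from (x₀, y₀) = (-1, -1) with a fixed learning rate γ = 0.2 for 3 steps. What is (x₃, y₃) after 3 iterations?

(1459.496, 405.544)

∇E = (54x + 6y - 18, 6x + 34y + 18)
(x₁, y₁) = (-1, -1) − 0.2·(-78, -22) = (14.6, 3.4)
(x₂, y₂) = (14.6, 3.4) − 0.2·(790.8, 221.2) = (-143.56, -40.84)
(x₃, y₃) = (-143.56, -40.84) − 0.2·(-8015.28, -2231.92) = (1459.496, 405.544)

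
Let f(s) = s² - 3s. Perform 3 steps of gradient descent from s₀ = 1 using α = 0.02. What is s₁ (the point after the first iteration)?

1.02

f′(s) = 2s - 3
s₁ = 1 − 0.02·(-1) = 1.02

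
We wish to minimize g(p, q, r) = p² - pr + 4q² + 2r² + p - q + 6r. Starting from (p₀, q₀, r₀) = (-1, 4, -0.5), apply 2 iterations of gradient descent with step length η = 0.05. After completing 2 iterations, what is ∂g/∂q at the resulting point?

∇g = (2p - r + 1, 8q - 1, -p + 4r + 6)
Step 1: at (-1, 4, -0.5), ∇g = (-0.5, 31, 5) → (-1, 4, -0.5) − 0.05·(-0.5, 31, 5) = (-0.975, 2.45, -0.75)
Step 2: at (-0.975, 2.45, -0.75), ∇g = (-0.2, 18.6, 3.975) → (-0.975, 2.45, -0.75) − 0.05·(-0.2, 18.6, 3.975) = (-0.965, 1.52, -0.94875)
∂g/∂q at (-0.965, 1.52, -0.94875) = 11.16

11.16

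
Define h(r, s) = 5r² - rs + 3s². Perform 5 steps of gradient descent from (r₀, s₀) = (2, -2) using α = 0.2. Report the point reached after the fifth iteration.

(-2.94912, 0.69632)

∇h = (10r - s, -r + 6s)
Step 1: at (2, -2), ∇h = (22, -14) → (2, -2) − 0.2·(22, -14) = (-2.4, 0.8)
Step 2: at (-2.4, 0.8), ∇h = (-24.8, 7.2) → (-2.4, 0.8) − 0.2·(-24.8, 7.2) = (2.56, -0.64)
Step 3: at (2.56, -0.64), ∇h = (26.24, -6.4) → (2.56, -0.64) − 0.2·(26.24, -6.4) = (-2.688, 0.64)
Step 4: at (-2.688, 0.64), ∇h = (-27.52, 6.528) → (-2.688, 0.64) − 0.2·(-27.52, 6.528) = (2.816, -0.6656)
Step 5: at (2.816, -0.6656), ∇h = (28.8256, -6.8096) → (2.816, -0.6656) − 0.2·(28.8256, -6.8096) = (-2.94912, 0.69632)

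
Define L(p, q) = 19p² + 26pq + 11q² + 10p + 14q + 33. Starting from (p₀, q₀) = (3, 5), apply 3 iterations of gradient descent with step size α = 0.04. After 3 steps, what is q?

∇L = (38p + 26q + 10, 26p + 22q + 14)
(p₁, q₁) = (3, 5) − 0.04·(254, 202) = (-7.16, -3.08)
(p₂, q₂) = (-7.16, -3.08) − 0.04·(-342.16, -239.92) = (6.5264, 6.5168)
(p₃, q₃) = (6.5264, 6.5168) − 0.04·(427.44, 327.056) = (-10.5712, -6.56544)
q = -6.56544

-6.56544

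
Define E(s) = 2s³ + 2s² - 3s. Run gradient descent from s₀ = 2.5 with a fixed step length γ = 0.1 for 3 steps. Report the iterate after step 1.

-1.95

E′(s) = 6s² + 4s - 3
Step 1: E′(2.5) = 44.5; s₁ = 2.5 − 0.1·44.5 = -1.95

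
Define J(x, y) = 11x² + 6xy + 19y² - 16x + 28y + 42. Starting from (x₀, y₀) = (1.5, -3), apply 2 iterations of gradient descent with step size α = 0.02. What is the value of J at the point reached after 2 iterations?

23.661872

∇J = (22x + 6y - 16, 6x + 38y + 28)
(x₁, y₁) = (1.5, -3) − 0.02·(-1, -77) = (1.52, -1.46)
(x₂, y₂) = (1.52, -1.46) − 0.02·(8.68, -18.36) = (1.3464, -1.0928)
J(1.3464, -1.0928) = 23.661872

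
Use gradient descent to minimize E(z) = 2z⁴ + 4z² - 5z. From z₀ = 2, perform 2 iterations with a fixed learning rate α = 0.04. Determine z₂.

-0.16

E′(z) = 8z³ + 8z - 5
z₁ = 2 − 0.04·75 = -1
z₂ = -1 − 0.04·(-21) = -0.16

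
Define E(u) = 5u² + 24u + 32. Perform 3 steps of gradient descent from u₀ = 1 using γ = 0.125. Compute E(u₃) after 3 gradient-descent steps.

3.214111328125

E′(u) = 10u + 24
Step 1: E′(1) = 34; u₁ = 1 − 0.125·34 = -3.25
Step 2: E′(-3.25) = -8.5; u₂ = -3.25 − 0.125·(-8.5) = -2.1875
Step 3: E′(-2.1875) = 2.125; u₃ = -2.1875 − 0.125·2.125 = -2.453125
E(-2.453125) = 3.214111328125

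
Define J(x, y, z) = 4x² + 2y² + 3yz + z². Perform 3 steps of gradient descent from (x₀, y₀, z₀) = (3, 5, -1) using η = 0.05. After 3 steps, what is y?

∇J = (8x, 4y + 3z, 3y + 2z)
(x₁, y₁, z₁) = (3, 5, -1) − 0.05·(24, 17, 13) = (1.8, 4.15, -1.65)
(x₂, y₂, z₂) = (1.8, 4.15, -1.65) − 0.05·(14.4, 11.65, 9.15) = (1.08, 3.5675, -2.1075)
(x₃, y₃, z₃) = (1.08, 3.5675, -2.1075) − 0.05·(8.64, 7.9475, 6.4875) = (0.648, 3.170125, -2.431875)
y = 3.170125

3.170125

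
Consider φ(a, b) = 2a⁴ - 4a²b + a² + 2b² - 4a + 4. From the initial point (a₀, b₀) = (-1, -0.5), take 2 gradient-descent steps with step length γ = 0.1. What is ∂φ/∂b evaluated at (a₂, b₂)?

-0.66476544

∇φ = (8a³ - 8ab + 2a - 4, -4a² + 4b)
Step 1: at (-1, -0.5), ∇φ = (-18, -6) → (-1, -0.5) − 0.1·(-18, -6) = (0.8, 0.1)
Step 2: at (0.8, 0.1), ∇φ = (1.056, -2.16) → (0.8, 0.1) − 0.1·(1.056, -2.16) = (0.6944, 0.316)
∂φ/∂b at (0.6944, 0.316) = -0.66476544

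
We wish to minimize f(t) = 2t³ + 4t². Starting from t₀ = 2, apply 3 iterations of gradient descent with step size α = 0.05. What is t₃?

f′(t) = 6t² + 8t
t₁ = 2 − 0.05·40 = 0
t₂ = 0 − 0.05·0 = 0
t₃ = 0 − 0.05·0 = 0

0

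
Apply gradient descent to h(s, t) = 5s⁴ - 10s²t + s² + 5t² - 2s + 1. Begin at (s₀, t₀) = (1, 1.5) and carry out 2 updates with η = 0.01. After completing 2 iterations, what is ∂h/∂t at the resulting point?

1.0165936

∇h = (20s³ - 20st + 2s - 2, -10s² + 10t)
Step 1: at (1, 1.5), ∇h = (-10, 5) → (1, 1.5) − 0.01·(-10, 5) = (1.1, 1.45)
Step 2: at (1.1, 1.45), ∇h = (-5.08, 2.4) → (1.1, 1.45) − 0.01·(-5.08, 2.4) = (1.1508, 1.426)
∂h/∂t at (1.1508, 1.426) = 1.0165936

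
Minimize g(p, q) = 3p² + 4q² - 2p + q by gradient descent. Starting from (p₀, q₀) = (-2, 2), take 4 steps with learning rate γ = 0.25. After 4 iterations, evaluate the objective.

∇g = (6p - 2, 8q + 1)
Step 1: at (-2, 2), ∇g = (-14, 17) → (-2, 2) − 0.25·(-14, 17) = (1.5, -2.25)
Step 2: at (1.5, -2.25), ∇g = (7, -17) → (1.5, -2.25) − 0.25·(7, -17) = (-0.25, 2)
Step 3: at (-0.25, 2), ∇g = (-3.5, 17) → (-0.25, 2) − 0.25·(-3.5, 17) = (0.625, -2.25)
Step 4: at (0.625, -2.25), ∇g = (1.75, -17) → (0.625, -2.25) − 0.25·(1.75, -17) = (0.1875, 2)
g(0.1875, 2) = 17.73046875

17.73046875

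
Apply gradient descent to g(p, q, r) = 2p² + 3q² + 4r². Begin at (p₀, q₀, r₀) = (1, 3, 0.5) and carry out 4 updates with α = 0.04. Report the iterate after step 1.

(0.84, 2.28, 0.34)

∇g = (4p, 6q, 8r)
Step 1: at (1, 3, 0.5), ∇g = (4, 18, 4) → (1, 3, 0.5) − 0.04·(4, 18, 4) = (0.84, 2.28, 0.34)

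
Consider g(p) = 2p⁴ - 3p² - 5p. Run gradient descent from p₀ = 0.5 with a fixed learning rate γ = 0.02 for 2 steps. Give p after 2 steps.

0.77485696

g′(p) = 8p³ - 6p - 5
Step 1: g′(0.5) = -7; p₁ = 0.5 − 0.02·(-7) = 0.64
Step 2: g′(0.64) = -6.742848; p₂ = 0.64 − 0.02·(-6.742848) = 0.77485696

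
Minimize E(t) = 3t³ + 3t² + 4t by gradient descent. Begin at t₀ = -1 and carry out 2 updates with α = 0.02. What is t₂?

E′(t) = 9t² + 6t + 4
t₁ = -1 − 0.02·7 = -1.14
t₂ = -1.14 − 0.02·8.8564 = -1.317128

-1.317128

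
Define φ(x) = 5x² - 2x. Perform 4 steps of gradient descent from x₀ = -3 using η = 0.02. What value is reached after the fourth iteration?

-1.11072

φ′(x) = 10x - 2
x₁ = -3 − 0.02·(-32) = -2.36
x₂ = -2.36 − 0.02·(-25.6) = -1.848
x₃ = -1.848 − 0.02·(-20.48) = -1.4384
x₄ = -1.4384 − 0.02·(-16.384) = -1.11072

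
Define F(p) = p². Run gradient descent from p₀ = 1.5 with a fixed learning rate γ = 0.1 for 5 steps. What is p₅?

0.49152

F′(p) = 2p
p₁ = 1.5 − 0.1·3 = 1.2
p₂ = 1.2 − 0.1·2.4 = 0.96
p₃ = 0.96 − 0.1·1.92 = 0.768
p₄ = 0.768 − 0.1·1.536 = 0.6144
p₅ = 0.6144 − 0.1·1.2288 = 0.49152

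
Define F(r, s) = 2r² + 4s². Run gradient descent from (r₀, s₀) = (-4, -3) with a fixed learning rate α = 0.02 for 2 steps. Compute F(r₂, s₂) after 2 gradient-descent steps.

40.84794368

∇F = (4r, 8s)
Step 1: at (-4, -3), ∇F = (-16, -24) → (-4, -3) − 0.02·(-16, -24) = (-3.68, -2.52)
Step 2: at (-3.68, -2.52), ∇F = (-14.72, -20.16) → (-3.68, -2.52) − 0.02·(-14.72, -20.16) = (-3.3856, -2.1168)
F(-3.3856, -2.1168) = 40.84794368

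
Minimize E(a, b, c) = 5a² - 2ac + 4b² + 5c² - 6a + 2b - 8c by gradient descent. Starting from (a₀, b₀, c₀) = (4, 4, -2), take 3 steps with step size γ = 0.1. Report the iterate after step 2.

(0.92, -0.08, 0.84)

∇E = (10a - 2c - 6, 8b + 2, -2a + 10c - 8)
(a₁, b₁, c₁) = (4, 4, -2) − 0.1·(38, 34, -36) = (0.2, 0.6, 1.6)
(a₂, b₂, c₂) = (0.2, 0.6, 1.6) − 0.1·(-7.2, 6.8, 7.6) = (0.92, -0.08, 0.84)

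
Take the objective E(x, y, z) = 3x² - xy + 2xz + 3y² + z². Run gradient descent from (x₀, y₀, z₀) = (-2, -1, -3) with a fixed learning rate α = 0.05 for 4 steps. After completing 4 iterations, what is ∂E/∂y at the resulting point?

∇E = (6x - y + 2z, -x + 6y, 2x + 2z)
(x₁, y₁, z₁) = (-2, -1, -3) − 0.05·(-17, -4, -10) = (-1.15, -0.8, -2.5)
(x₂, y₂, z₂) = (-1.15, -0.8, -2.5) − 0.05·(-11.1, -3.65, -7.3) = (-0.595, -0.6175, -2.135)
(x₃, y₃, z₃) = (-0.595, -0.6175, -2.135) − 0.05·(-7.2225, -3.11, -5.46) = (-0.233875, -0.462, -1.862)
(x₄, y₄, z₄) = (-0.233875, -0.462, -1.862) − 0.05·(-4.66525, -2.538125, -4.19175) = (-0.0006125, -0.33509375, -1.6524125)
∂E/∂y at (-0.0006125, -0.33509375, -1.6524125) = -2.00995

-2.00995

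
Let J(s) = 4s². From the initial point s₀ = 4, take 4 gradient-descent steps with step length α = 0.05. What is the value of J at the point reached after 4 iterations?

J′(s) = 8s
Step 1: J′(4) = 32; s₁ = 4 − 0.05·32 = 2.4
Step 2: J′(2.4) = 19.2; s₂ = 2.4 − 0.05·19.2 = 1.44
Step 3: J′(1.44) = 11.52; s₃ = 1.44 − 0.05·11.52 = 0.864
Step 4: J′(0.864) = 6.912; s₄ = 0.864 − 0.05·6.912 = 0.5184
J(0.5184) = 1.07495424

1.07495424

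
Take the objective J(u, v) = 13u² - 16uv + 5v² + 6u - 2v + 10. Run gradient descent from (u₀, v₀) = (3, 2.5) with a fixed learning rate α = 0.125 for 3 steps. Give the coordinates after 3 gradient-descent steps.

(-49.34375, 34.0390625)

∇J = (26u - 16v + 6, -16u + 10v - 2)
(u₁, v₁) = (3, 2.5) − 0.125·(44, -25) = (-2.5, 5.625)
(u₂, v₂) = (-2.5, 5.625) − 0.125·(-149, 94.25) = (16.125, -6.15625)
(u₃, v₃) = (16.125, -6.15625) − 0.125·(523.75, -321.5625) = (-49.34375, 34.0390625)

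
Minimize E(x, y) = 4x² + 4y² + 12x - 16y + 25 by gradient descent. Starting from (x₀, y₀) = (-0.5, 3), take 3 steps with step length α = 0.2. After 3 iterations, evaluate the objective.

0.373248

∇E = (8x + 12, 8y - 16)
(x₁, y₁) = (-0.5, 3) − 0.2·(8, 8) = (-2.1, 1.4)
(x₂, y₂) = (-2.1, 1.4) − 0.2·(-4.8, -4.8) = (-1.14, 2.36)
(x₃, y₃) = (-1.14, 2.36) − 0.2·(2.88, 2.88) = (-1.716, 1.784)
E(-1.716, 1.784) = 0.373248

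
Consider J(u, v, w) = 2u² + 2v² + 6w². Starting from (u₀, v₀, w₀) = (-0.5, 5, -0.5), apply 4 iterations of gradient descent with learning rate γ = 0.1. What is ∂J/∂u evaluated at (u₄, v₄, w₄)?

∇J = (4u, 4v, 12w)
(u₁, v₁, w₁) = (-0.5, 5, -0.5) − 0.1·(-2, 20, -6) = (-0.3, 3, 0.1)
(u₂, v₂, w₂) = (-0.3, 3, 0.1) − 0.1·(-1.2, 12, 1.2) = (-0.18, 1.8, -0.02)
(u₃, v₃, w₃) = (-0.18, 1.8, -0.02) − 0.1·(-0.72, 7.2, -0.24) = (-0.108, 1.08, 0.004)
(u₄, v₄, w₄) = (-0.108, 1.08, 0.004) − 0.1·(-0.432, 4.32, 0.048) = (-0.0648, 0.648, -0.0008)
∂J/∂u at (-0.0648, 0.648, -0.0008) = -0.2592

-0.2592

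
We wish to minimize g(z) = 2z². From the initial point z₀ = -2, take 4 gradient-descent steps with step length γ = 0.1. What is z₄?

-0.2592

g′(z) = 4z
Step 1: g′(-2) = -8; z₁ = -2 − 0.1·(-8) = -1.2
Step 2: g′(-1.2) = -4.8; z₂ = -1.2 − 0.1·(-4.8) = -0.72
Step 3: g′(-0.72) = -2.88; z₃ = -0.72 − 0.1·(-2.88) = -0.432
Step 4: g′(-0.432) = -1.728; z₄ = -0.432 − 0.1·(-1.728) = -0.2592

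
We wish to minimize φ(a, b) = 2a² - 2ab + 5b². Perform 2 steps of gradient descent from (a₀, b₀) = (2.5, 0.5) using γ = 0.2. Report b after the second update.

-0.22

∇φ = (4a - 2b, -2a + 10b)
(a₁, b₁) = (2.5, 0.5) − 0.2·(9, 0) = (0.7, 0.5)
(a₂, b₂) = (0.7, 0.5) − 0.2·(1.8, 3.6) = (0.34, -0.22)
b = -0.22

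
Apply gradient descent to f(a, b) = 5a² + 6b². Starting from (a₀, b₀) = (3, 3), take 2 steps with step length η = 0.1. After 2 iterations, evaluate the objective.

∇f = (10a, 12b)
Step 1: at (3, 3), ∇f = (30, 36) → (3, 3) − 0.1·(30, 36) = (0, -0.6)
Step 2: at (0, -0.6), ∇f = (0, -7.2) → (0, -0.6) − 0.1·(0, -7.2) = (0, 0.12)
f(0, 0.12) = 0.0864

0.0864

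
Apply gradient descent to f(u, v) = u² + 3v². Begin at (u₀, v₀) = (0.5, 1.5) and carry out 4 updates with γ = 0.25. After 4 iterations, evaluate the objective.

0.02734375

∇f = (2u, 6v)
Step 1: at (0.5, 1.5), ∇f = (1, 9) → (0.5, 1.5) − 0.25·(1, 9) = (0.25, -0.75)
Step 2: at (0.25, -0.75), ∇f = (0.5, -4.5) → (0.25, -0.75) − 0.25·(0.5, -4.5) = (0.125, 0.375)
Step 3: at (0.125, 0.375), ∇f = (0.25, 2.25) → (0.125, 0.375) − 0.25·(0.25, 2.25) = (0.0625, -0.1875)
Step 4: at (0.0625, -0.1875), ∇f = (0.125, -1.125) → (0.0625, -0.1875) − 0.25·(0.125, -1.125) = (0.03125, 0.09375)
f(0.03125, 0.09375) = 0.02734375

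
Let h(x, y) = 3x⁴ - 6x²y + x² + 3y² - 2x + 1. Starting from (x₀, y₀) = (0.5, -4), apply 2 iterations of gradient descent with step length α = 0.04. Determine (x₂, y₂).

∇h = (12x³ - 12xy + 2x - 2, -6x² + 6y)
Step 1: at (0.5, -4), ∇h = (24.5, -25.5) → (0.5, -4) − 0.04·(24.5, -25.5) = (-0.48, -2.98)
Step 2: at (-0.48, -2.98), ∇h = (-21.451904, -19.2624) → (-0.48, -2.98) − 0.04·(-21.451904, -19.2624) = (0.37807616, -2.209504)

(0.37807616, -2.209504)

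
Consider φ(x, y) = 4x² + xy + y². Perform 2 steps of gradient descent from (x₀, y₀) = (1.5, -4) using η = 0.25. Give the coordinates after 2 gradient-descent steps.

(1.09375, -1.0625)

∇φ = (8x + y, x + 2y)
(x₁, y₁) = (1.5, -4) − 0.25·(8, -6.5) = (-0.5, -2.375)
(x₂, y₂) = (-0.5, -2.375) − 0.25·(-6.375, -5.25) = (1.09375, -1.0625)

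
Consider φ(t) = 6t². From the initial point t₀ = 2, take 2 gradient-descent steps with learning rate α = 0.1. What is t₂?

0.08

φ′(t) = 12t
Step 1: φ′(2) = 24; t₁ = 2 − 0.1·24 = -0.4
Step 2: φ′(-0.4) = -4.8; t₂ = -0.4 − 0.1·(-4.8) = 0.08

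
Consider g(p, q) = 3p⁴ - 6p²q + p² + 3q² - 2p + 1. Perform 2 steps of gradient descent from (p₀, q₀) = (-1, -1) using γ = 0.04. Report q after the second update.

-0.391744

∇g = (12p³ - 12pq + 2p - 2, -6p² + 6q)
(p₁, q₁) = (-1, -1) − 0.04·(-28, -12) = (0.12, -0.52)
(p₂, q₂) = (0.12, -0.52) − 0.04·(-0.990464, -3.2064) = (0.15961856, -0.391744)
q = -0.391744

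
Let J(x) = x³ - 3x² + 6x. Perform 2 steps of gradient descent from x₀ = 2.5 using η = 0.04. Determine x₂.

J′(x) = 3x² - 6x + 6
x₁ = 2.5 − 0.04·9.75 = 2.11
x₂ = 2.11 − 0.04·6.6963 = 1.842148

1.842148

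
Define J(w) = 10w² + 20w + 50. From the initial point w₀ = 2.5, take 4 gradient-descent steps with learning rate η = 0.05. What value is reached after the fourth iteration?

-1

J′(w) = 20w + 20
Step 1: J′(2.5) = 70; w₁ = 2.5 − 0.05·70 = -1
Step 2: J′(-1) = 0; w₂ = -1 − 0.05·0 = -1
Step 3: J′(-1) = 0; w₃ = -1 − 0.05·0 = -1
Step 4: J′(-1) = 0; w₄ = -1 − 0.05·0 = -1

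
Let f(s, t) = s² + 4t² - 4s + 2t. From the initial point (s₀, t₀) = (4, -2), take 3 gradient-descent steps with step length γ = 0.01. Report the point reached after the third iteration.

∇f = (2s - 4, 8t + 2)
(s₁, t₁) = (4, -2) − 0.01·(4, -14) = (3.96, -1.86)
(s₂, t₂) = (3.96, -1.86) − 0.01·(3.92, -12.88) = (3.9208, -1.7312)
(s₃, t₃) = (3.9208, -1.7312) − 0.01·(3.8416, -11.8496) = (3.882384, -1.612704)

(3.882384, -1.612704)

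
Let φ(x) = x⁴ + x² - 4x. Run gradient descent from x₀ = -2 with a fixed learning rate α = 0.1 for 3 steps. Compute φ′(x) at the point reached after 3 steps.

-3.728566386688

φ′(x) = 4x³ + 2x - 4
Step 1: φ′(-2) = -40; x₁ = -2 − 0.1·(-40) = 2
Step 2: φ′(2) = 32; x₂ = 2 − 0.1·32 = -1.2
Step 3: φ′(-1.2) = -13.312; x₃ = -1.2 − 0.1·(-13.312) = 0.1312
φ′(x) at (0.1312) = -3.728566386688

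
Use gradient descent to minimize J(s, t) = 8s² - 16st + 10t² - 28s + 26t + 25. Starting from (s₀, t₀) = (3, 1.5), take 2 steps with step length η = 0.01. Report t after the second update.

∇J = (16s - 16t - 28, -16s + 20t + 26)
(s₁, t₁) = (3, 1.5) − 0.01·(-4, 8) = (3.04, 1.42)
(s₂, t₂) = (3.04, 1.42) − 0.01·(-2.08, 5.76) = (3.0608, 1.3624)
t = 1.3624

1.3624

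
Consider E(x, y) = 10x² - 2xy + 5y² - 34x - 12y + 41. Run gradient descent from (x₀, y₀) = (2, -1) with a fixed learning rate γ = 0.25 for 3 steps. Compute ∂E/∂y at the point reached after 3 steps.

231.25

∇E = (20x - 2y - 34, -2x + 10y - 12)
(x₁, y₁) = (2, -1) − 0.25·(8, -26) = (0, 5.5)
(x₂, y₂) = (0, 5.5) − 0.25·(-45, 43) = (11.25, -5.25)
(x₃, y₃) = (11.25, -5.25) − 0.25·(201.5, -87) = (-39.125, 16.5)
∂E/∂y at (-39.125, 16.5) = 231.25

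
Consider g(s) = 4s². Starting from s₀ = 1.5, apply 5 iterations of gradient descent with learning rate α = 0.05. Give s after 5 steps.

0.11664

g′(s) = 8s
s₁ = 1.5 − 0.05·12 = 0.9
s₂ = 0.9 − 0.05·7.2 = 0.54
s₃ = 0.54 − 0.05·4.32 = 0.324
s₄ = 0.324 − 0.05·2.592 = 0.1944
s₅ = 0.1944 − 0.05·1.5552 = 0.11664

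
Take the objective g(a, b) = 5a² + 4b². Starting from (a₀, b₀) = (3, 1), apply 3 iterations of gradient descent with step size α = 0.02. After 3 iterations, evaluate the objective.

∇g = (10a, 8b)
(a₁, b₁) = (3, 1) − 0.02·(30, 8) = (2.4, 0.84)
(a₂, b₂) = (2.4, 0.84) − 0.02·(24, 6.72) = (1.92, 0.7056)
(a₃, b₃) = (1.92, 0.7056) − 0.02·(19.2, 5.6448) = (1.536, 0.592704)
g(1.536, 0.592704) = 13.201672126464

13.201672126464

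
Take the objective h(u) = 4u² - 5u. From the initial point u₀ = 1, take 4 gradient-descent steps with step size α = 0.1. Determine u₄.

h′(u) = 8u - 5
u₁ = 1 − 0.1·3 = 0.7
u₂ = 0.7 − 0.1·0.6 = 0.64
u₃ = 0.64 − 0.1·0.12 = 0.628
u₄ = 0.628 − 0.1·0.024 = 0.6256

0.6256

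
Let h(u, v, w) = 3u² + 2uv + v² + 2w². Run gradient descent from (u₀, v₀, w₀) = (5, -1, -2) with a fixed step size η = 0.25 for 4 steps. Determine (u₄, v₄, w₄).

(1.25, -0.25, 0)

∇h = (6u + 2v, 2u + 2v, 4w)
Step 1: at (5, -1, -2), ∇h = (28, 8, -8) → (5, -1, -2) − 0.25·(28, 8, -8) = (-2, -3, 0)
Step 2: at (-2, -3, 0), ∇h = (-18, -10, 0) → (-2, -3, 0) − 0.25·(-18, -10, 0) = (2.5, -0.5, 0)
Step 3: at (2.5, -0.5, 0), ∇h = (14, 4, 0) → (2.5, -0.5, 0) − 0.25·(14, 4, 0) = (-1, -1.5, 0)
Step 4: at (-1, -1.5, 0), ∇h = (-9, -5, 0) → (-1, -1.5, 0) − 0.25·(-9, -5, 0) = (1.25, -0.25, 0)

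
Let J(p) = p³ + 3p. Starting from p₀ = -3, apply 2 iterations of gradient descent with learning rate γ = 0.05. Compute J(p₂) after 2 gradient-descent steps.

J′(p) = 3p² + 3
p₁ = -3 − 0.05·30 = -4.5
p₂ = -4.5 − 0.05·63.75 = -7.6875
J(-7.6875) = -477.375732421875

-477.375732421875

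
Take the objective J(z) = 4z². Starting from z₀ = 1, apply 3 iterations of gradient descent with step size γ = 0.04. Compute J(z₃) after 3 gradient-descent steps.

J′(z) = 8z
Step 1: J′(1) = 8; z₁ = 1 − 0.04·8 = 0.68
Step 2: J′(0.68) = 5.44; z₂ = 0.68 − 0.04·5.44 = 0.4624
Step 3: J′(0.4624) = 3.6992; z₃ = 0.4624 − 0.04·3.6992 = 0.314432
J(0.314432) = 0.395469930496

0.395469930496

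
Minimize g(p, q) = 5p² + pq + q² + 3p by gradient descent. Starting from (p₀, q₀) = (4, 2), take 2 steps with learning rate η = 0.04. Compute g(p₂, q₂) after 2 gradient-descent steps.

∇g = (10p + q + 3, p + 2q)
(p₁, q₁) = (4, 2) − 0.04·(45, 8) = (2.2, 1.68)
(p₂, q₂) = (2.2, 1.68) − 0.04·(26.68, 5.56) = (1.1328, 1.4576)
g(1.1328, 1.4576) = 13.59034624

13.59034624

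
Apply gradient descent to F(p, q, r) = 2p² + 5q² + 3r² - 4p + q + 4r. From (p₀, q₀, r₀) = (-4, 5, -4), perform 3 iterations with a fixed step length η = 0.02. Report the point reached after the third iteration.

(-2.89344, 2.5112, -2.93824)

∇F = (4p - 4, 10q + 1, 6r + 4)
Step 1: at (-4, 5, -4), ∇F = (-20, 51, -20) → (-4, 5, -4) − 0.02·(-20, 51, -20) = (-3.6, 3.98, -3.6)
Step 2: at (-3.6, 3.98, -3.6), ∇F = (-18.4, 40.8, -17.6) → (-3.6, 3.98, -3.6) − 0.02·(-18.4, 40.8, -17.6) = (-3.232, 3.164, -3.248)
Step 3: at (-3.232, 3.164, -3.248), ∇F = (-16.928, 32.64, -15.488) → (-3.232, 3.164, -3.248) − 0.02·(-16.928, 32.64, -15.488) = (-2.89344, 2.5112, -2.93824)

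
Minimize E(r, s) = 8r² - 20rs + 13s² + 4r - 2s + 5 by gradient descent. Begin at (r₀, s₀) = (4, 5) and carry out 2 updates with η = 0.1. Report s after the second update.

14.28

∇E = (16r - 20s + 4, -20r + 26s - 2)
(r₁, s₁) = (4, 5) − 0.1·(-32, 48) = (7.2, 0.2)
(r₂, s₂) = (7.2, 0.2) − 0.1·(115.2, -140.8) = (-4.32, 14.28)
s = 14.28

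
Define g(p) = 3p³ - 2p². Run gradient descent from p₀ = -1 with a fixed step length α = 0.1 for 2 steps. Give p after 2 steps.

-7.981

g′(p) = 9p² - 4p
Step 1: g′(-1) = 13; p₁ = -1 − 0.1·13 = -2.3
Step 2: g′(-2.3) = 56.81; p₂ = -2.3 − 0.1·56.81 = -7.981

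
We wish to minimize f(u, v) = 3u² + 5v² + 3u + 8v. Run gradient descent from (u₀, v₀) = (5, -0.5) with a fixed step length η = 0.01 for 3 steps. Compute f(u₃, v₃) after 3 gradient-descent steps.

∇f = (6u + 3, 10v + 8)
(u₁, v₁) = (5, -0.5) − 0.01·(33, 3) = (4.67, -0.53)
(u₂, v₂) = (4.67, -0.53) − 0.01·(31.02, 2.7) = (4.3598, -0.557)
(u₃, v₃) = (4.3598, -0.557) − 0.01·(29.1588, 2.43) = (4.068212, -0.5813)
f(4.068212, -0.5813) = 58.894831080832

58.894831080832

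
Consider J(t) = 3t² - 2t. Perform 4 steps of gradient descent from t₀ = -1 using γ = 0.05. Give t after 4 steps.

J′(t) = 6t - 2
t₁ = -1 − 0.05·(-8) = -0.6
t₂ = -0.6 − 0.05·(-5.6) = -0.32
t₃ = -0.32 − 0.05·(-3.92) = -0.124
t₄ = -0.124 − 0.05·(-2.744) = 0.0132

0.0132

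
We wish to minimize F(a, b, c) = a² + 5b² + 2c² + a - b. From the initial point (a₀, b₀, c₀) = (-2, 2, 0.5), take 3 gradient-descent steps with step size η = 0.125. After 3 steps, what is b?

0.0703125

∇F = (2a + 1, 10b - 1, 4c)
Step 1: at (-2, 2, 0.5), ∇F = (-3, 19, 2) → (-2, 2, 0.5) − 0.125·(-3, 19, 2) = (-1.625, -0.375, 0.25)
Step 2: at (-1.625, -0.375, 0.25), ∇F = (-2.25, -4.75, 1) → (-1.625, -0.375, 0.25) − 0.125·(-2.25, -4.75, 1) = (-1.34375, 0.21875, 0.125)
Step 3: at (-1.34375, 0.21875, 0.125), ∇F = (-1.6875, 1.1875, 0.5) → (-1.34375, 0.21875, 0.125) − 0.125·(-1.6875, 1.1875, 0.5) = (-1.1328125, 0.0703125, 0.0625)
b = 0.0703125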